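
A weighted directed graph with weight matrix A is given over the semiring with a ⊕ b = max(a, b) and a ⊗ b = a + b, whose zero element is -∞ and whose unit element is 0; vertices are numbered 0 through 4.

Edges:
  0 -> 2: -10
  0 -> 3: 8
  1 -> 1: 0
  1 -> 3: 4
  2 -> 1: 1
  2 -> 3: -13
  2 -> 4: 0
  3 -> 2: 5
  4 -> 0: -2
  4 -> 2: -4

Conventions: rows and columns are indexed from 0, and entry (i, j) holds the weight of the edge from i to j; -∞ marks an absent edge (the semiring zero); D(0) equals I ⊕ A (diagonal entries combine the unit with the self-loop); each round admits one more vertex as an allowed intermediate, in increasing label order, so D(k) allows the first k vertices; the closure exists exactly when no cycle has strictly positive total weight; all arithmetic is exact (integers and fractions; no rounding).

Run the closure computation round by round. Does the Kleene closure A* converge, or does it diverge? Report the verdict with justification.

D(0):
  [0, -∞, -10, 8, -∞]
  [-∞, 0, -∞, 4, -∞]
  [-∞, 1, 0, -13, 0]
  [-∞, -∞, 5, 0, -∞]
  [-2, -∞, -4, -∞, 0]
D(1):
  [0, -∞, -10, 8, -∞]
  [-∞, 0, -∞, 4, -∞]
  [-∞, 1, 0, -13, 0]
  [-∞, -∞, 5, 0, -∞]
  [-2, -∞, -4, 6, 0]
D(2):
  [0, -∞, -10, 8, -∞]
  [-∞, 0, -∞, 4, -∞]
  [-∞, 1, 0, 5, 0]
  [-∞, -∞, 5, 0, -∞]
  [-2, -∞, -4, 6, 0]
Detection: at round 3, diagonal entry (3, 3) turns strictly positive.
Key observation: the cycle 3->2->1->3 has total weight 5 + 1 + 4, which is strictly positive.
Answer: DIVERGES — positive cycle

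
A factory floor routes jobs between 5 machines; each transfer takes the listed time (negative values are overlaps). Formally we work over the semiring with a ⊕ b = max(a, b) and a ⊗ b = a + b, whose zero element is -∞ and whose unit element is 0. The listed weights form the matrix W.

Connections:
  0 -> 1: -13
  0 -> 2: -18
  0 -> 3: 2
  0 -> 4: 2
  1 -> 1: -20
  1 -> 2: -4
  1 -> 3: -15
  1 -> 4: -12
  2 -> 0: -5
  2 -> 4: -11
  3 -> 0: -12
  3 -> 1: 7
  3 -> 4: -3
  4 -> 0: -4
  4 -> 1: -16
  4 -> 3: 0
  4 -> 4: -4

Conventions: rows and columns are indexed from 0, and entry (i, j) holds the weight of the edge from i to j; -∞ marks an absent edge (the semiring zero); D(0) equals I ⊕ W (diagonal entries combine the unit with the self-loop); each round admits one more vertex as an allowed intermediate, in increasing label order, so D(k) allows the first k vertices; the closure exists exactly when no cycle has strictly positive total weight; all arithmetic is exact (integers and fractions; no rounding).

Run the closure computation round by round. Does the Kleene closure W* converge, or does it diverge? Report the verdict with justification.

D(0):
  [0, -13, -18, 2, 2]
  [-∞, 0, -4, -15, -12]
  [-5, -∞, 0, -∞, -11]
  [-12, 7, -∞, 0, -3]
  [-4, -16, -∞, 0, 0]
D(1):
  [0, -13, -18, 2, 2]
  [-∞, 0, -4, -15, -12]
  [-5, -18, 0, -3, -3]
  [-12, 7, -30, 0, -3]
  [-4, -16, -22, 0, 0]
D(2):
  [0, -13, -17, 2, 2]
  [-∞, 0, -4, -15, -12]
  [-5, -18, 0, -3, -3]
  [-12, 7, 3, 0, -3]
  [-4, -16, -20, 0, 0]
D(3):
  [0, -13, -17, 2, 2]
  [-9, 0, -4, -7, -7]
  [-5, -18, 0, -3, -3]
  [-2, 7, 3, 0, 0]
  [-4, -16, -20, 0, 0]
D(4):
  [0, 9, 5, 2, 2]
  [-9, 0, -4, -7, -7]
  [-5, 4, 0, -3, -3]
  [-2, 7, 3, 0, 0]
  [-2, 7, 3, 0, 0]
D(5):
  [0, 9, 5, 2, 2]
  [-9, 0, -4, -7, -7]
  [-5, 4, 0, -3, -3]
  [-2, 7, 3, 0, 0]
  [-2, 7, 3, 0, 0]
Key observation: every diagonal entry stays at the unit through all rounds, so no improving cycle exists.
Answer: CONVERGES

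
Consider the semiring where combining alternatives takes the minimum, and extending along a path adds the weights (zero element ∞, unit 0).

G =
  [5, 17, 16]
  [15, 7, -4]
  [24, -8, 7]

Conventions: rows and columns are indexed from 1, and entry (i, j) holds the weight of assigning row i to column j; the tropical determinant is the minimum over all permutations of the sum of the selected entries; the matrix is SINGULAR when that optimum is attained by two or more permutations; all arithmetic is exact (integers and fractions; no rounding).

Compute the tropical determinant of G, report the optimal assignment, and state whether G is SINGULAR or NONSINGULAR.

σ = (1, 2, 3): 5 + 7 + 7 = 19
σ = (1, 3, 2): 5 + (-4) + (-8) = -7
σ = (2, 1, 3): 17 + 15 + 7 = 39
σ = (2, 3, 1): 17 + (-4) + 24 = 37
σ = (3, 1, 2): 16 + 15 + (-8) = 23
σ = (3, 2, 1): 16 + 7 + 24 = 47
Optimal value attained by: σ = (1, 3, 2).
Answer: det⊕(G) = -7; verdict: NONSINGULAR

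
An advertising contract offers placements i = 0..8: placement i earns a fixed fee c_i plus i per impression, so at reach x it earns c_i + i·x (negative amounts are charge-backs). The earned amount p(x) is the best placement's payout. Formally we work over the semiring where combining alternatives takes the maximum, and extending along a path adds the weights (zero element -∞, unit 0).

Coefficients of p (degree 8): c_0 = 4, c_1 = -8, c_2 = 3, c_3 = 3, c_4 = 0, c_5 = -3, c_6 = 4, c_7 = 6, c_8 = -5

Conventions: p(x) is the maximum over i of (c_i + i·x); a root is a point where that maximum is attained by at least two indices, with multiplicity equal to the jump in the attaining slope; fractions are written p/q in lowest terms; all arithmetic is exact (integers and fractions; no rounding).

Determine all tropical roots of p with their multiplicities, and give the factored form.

hull edge (i=0, c=4) to (i=7, c=6): slope 2/7, span 7
hull edge (i=7, c=6) to (i=8, c=-5): slope -11, span 1
Factored form: p(x) = -5 ⊗ (x ⊕ (-2/7)) ⊗ (x ⊕ (-2/7)) ⊗ (x ⊕ (-2/7)) ⊗ (x ⊕ (-2/7)) ⊗ (x ⊕ (-2/7)) ⊗ (x ⊕ (-2/7)) ⊗ (x ⊕ (-2/7)) ⊗ (x ⊕ 11)
Answer: roots = -2/7 (mult 7), 11 (mult 1)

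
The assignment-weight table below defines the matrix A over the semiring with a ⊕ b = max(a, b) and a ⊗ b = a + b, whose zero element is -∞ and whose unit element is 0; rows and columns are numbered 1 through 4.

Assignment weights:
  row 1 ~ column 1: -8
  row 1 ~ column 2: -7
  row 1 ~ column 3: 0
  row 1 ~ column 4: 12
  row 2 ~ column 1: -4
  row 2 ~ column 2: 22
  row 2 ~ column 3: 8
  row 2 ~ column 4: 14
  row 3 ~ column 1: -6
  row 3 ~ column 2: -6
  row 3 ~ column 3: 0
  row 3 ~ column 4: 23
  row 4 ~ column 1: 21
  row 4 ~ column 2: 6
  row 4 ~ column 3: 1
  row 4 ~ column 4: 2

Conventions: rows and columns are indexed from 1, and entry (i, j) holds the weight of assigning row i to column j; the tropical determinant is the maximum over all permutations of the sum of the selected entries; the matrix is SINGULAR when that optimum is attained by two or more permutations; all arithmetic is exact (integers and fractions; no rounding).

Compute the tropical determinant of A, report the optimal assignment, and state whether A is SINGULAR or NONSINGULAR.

σ = (1, 2, 3, 4): (-8) + 22 + 0 + 2 = 16
σ = (1, 2, 4, 3): (-8) + 22 + 23 + 1 = 38
σ = (1, 3, 2, 4): (-8) + 8 + (-6) + 2 = -4
σ = (1, 3, 4, 2): (-8) + 8 + 23 + 6 = 29
σ = (1, 4, 2, 3): (-8) + 14 + (-6) + 1 = 1
σ = (1, 4, 3, 2): (-8) + 14 + 0 + 6 = 12
σ = (2, 1, 3, 4): (-7) + (-4) + 0 + 2 = -9
σ = (2, 1, 4, 3): (-7) + (-4) + 23 + 1 = 13
σ = (2, 3, 1, 4): (-7) + 8 + (-6) + 2 = -3
σ = (2, 3, 4, 1): (-7) + 8 + 23 + 21 = 45
σ = (2, 4, 1, 3): (-7) + 14 + (-6) + 1 = 2
σ = (2, 4, 3, 1): (-7) + 14 + 0 + 21 = 28
σ = (3, 1, 2, 4): 0 + (-4) + (-6) + 2 = -8
σ = (3, 1, 4, 2): 0 + (-4) + 23 + 6 = 25
σ = (3, 2, 1, 4): 0 + 22 + (-6) + 2 = 18
σ = (3, 2, 4, 1): 0 + 22 + 23 + 21 = 66
σ = (3, 4, 1, 2): 0 + 14 + (-6) + 6 = 14
σ = (3, 4, 2, 1): 0 + 14 + (-6) + 21 = 29
σ = (4, 1, 2, 3): 12 + (-4) + (-6) + 1 = 3
σ = (4, 1, 3, 2): 12 + (-4) + 0 + 6 = 14
σ = (4, 2, 1, 3): 12 + 22 + (-6) + 1 = 29
σ = (4, 2, 3, 1): 12 + 22 + 0 + 21 = 55
σ = (4, 3, 1, 2): 12 + 8 + (-6) + 6 = 20
σ = (4, 3, 2, 1): 12 + 8 + (-6) + 21 = 35
Optimal value attained by: σ = (3, 2, 4, 1).
Answer: det⊕(A) = 66; verdict: NONSINGULAR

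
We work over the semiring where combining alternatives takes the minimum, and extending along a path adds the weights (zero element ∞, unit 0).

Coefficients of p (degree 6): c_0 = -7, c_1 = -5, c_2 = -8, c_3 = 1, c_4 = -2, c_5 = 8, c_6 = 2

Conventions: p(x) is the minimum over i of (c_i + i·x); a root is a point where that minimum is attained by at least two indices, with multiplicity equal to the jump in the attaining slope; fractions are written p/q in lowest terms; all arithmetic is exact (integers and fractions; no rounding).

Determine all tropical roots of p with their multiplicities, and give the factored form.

hull edge (i=0, c=-7) to (i=2, c=-8): slope -1/2, span 2
hull edge (i=2, c=-8) to (i=6, c=2): slope 5/2, span 4
Factored form: p(x) = 2 ⊗ (x ⊕ (-5/2)) ⊗ (x ⊕ (-5/2)) ⊗ (x ⊕ (-5/2)) ⊗ (x ⊕ (-5/2)) ⊗ (x ⊕ 1/2) ⊗ (x ⊕ 1/2)
Answer: roots = -5/2 (mult 4), 1/2 (mult 2)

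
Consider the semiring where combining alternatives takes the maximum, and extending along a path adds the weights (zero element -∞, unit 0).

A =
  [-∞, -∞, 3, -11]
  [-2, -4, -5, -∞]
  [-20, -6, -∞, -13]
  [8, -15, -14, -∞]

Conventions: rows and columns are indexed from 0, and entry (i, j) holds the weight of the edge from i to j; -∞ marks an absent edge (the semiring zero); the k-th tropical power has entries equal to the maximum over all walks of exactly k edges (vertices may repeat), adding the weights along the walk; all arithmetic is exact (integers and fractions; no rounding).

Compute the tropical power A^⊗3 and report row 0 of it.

A^⊗2:
  [-3, -3, -25, -10]
  [-6, -8, 1, -13]
  [-5, -10, -11, -31]
  [-17, -19, 11, -3]
A^⊗3:
  [-2, -7, 0, -14]
  [-5, -5, -3, -12]
  [-12, -14, -2, -16]
  [5, 5, -14, -2]
Answer: row 0 of A^⊗3 = [-2, -7, 0, -14]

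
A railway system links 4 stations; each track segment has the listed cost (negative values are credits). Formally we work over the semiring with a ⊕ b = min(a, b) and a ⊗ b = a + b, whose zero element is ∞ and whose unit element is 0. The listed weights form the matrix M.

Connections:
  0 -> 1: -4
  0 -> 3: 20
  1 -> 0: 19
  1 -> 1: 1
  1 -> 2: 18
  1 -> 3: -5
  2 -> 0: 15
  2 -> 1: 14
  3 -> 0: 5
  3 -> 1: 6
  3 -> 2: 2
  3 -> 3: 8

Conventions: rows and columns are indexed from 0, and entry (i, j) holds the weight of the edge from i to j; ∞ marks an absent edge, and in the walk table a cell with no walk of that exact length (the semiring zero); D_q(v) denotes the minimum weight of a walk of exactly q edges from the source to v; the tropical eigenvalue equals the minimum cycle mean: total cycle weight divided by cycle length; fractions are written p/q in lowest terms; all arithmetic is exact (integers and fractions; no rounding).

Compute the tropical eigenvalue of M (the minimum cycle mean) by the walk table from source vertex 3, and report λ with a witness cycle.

q=0: [∞, ∞, ∞, 0]
q=1: [5, 6, 2, 8]
q=2: [13, 1, 10, 1]
q=3: [6, 2, 3, -4]
q=4: [1, 2, -2, -3]
Optimal cycle mean attained by: cycle 0->1->3->0, total (-4) + (-5) + 5, length 3.
Answer: λ = -4/3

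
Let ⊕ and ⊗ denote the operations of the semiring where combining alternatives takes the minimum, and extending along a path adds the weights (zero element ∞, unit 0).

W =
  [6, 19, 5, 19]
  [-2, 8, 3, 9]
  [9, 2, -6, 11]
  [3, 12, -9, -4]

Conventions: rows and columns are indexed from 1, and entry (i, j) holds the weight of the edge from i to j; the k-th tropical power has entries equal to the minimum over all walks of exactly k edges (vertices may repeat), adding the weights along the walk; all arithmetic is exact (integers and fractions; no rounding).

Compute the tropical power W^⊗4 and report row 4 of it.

W^⊗2:
  [12, 7, -1, 15]
  [4, 5, -3, 5]
  [0, -4, -12, 5]
  [-1, -7, -15, -8]
W^⊗3:
  [5, 1, -7, 10]
  [3, -1, -9, 1]
  [-6, -10, -18, -1]
  [-9, -13, -21, -12]
W^⊗4:
  [-1, -5, -13, 4]
  [-3, -7, -15, -3]
  [-12, -16, -24, -7]
  [-15, -19, -27, -16]
Answer: row 4 of W^⊗4 = [-15, -19, -27, -16]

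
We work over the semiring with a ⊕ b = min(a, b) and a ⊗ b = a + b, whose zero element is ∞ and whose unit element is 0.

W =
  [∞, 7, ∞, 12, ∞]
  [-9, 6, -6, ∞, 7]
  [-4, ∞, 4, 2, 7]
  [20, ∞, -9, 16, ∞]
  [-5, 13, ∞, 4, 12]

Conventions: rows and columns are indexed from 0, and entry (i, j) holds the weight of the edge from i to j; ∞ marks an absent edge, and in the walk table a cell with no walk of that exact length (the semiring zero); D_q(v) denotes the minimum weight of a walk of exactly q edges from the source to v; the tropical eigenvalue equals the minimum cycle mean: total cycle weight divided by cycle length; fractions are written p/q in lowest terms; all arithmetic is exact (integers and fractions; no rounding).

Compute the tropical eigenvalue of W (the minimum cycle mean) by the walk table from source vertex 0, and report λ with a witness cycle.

q=0: [0, ∞, ∞, ∞, ∞]
q=1: [∞, 7, ∞, 12, ∞]
q=2: [-2, 13, 1, 28, 14]
q=3: [-3, 5, 5, 3, 8]
q=4: [-4, 4, -6, 7, 12]
q=5: [-10, 3, -2, -4, 1]
Optimal cycle mean attained by: cycle 2->3->2, total 2 + (-9), length 2.
Answer: λ = -7/2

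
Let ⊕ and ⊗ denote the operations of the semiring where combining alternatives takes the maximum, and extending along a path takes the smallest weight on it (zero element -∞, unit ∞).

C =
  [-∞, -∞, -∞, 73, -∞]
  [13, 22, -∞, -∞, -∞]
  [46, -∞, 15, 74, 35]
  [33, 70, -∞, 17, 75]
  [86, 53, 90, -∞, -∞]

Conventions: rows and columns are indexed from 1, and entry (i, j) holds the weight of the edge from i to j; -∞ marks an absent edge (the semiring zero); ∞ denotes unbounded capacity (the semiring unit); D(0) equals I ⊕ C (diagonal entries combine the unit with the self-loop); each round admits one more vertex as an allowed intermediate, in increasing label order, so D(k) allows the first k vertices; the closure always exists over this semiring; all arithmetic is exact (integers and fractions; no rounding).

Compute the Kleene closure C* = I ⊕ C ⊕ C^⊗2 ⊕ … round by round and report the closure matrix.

D(0):
  [∞, -∞, -∞, 73, -∞]
  [13, ∞, -∞, -∞, -∞]
  [46, -∞, ∞, 74, 35]
  [33, 70, -∞, ∞, 75]
  [86, 53, 90, -∞, ∞]
D(1):
  [∞, -∞, -∞, 73, -∞]
  [13, ∞, -∞, 13, -∞]
  [46, -∞, ∞, 74, 35]
  [33, 70, -∞, ∞, 75]
  [86, 53, 90, 73, ∞]
D(2):
  [∞, -∞, -∞, 73, -∞]
  [13, ∞, -∞, 13, -∞]
  [46, -∞, ∞, 74, 35]
  [33, 70, -∞, ∞, 75]
  [86, 53, 90, 73, ∞]
D(3):
  [∞, -∞, -∞, 73, -∞]
  [13, ∞, -∞, 13, -∞]
  [46, -∞, ∞, 74, 35]
  [33, 70, -∞, ∞, 75]
  [86, 53, 90, 74, ∞]
D(4):
  [∞, 70, -∞, 73, 73]
  [13, ∞, -∞, 13, 13]
  [46, 70, ∞, 74, 74]
  [33, 70, -∞, ∞, 75]
  [86, 70, 90, 74, ∞]
D(5):
  [∞, 70, 73, 73, 73]
  [13, ∞, 13, 13, 13]
  [74, 70, ∞, 74, 74]
  [75, 70, 75, ∞, 75]
  [86, 70, 90, 74, ∞]
Answer: C* = [[∞, 70, 73, 73, 73], [13, ∞, 13, 13, 13], [74, 70, ∞, 74, 74], [75, 70, 75, ∞, 75], [86, 70, 90, 74, ∞]]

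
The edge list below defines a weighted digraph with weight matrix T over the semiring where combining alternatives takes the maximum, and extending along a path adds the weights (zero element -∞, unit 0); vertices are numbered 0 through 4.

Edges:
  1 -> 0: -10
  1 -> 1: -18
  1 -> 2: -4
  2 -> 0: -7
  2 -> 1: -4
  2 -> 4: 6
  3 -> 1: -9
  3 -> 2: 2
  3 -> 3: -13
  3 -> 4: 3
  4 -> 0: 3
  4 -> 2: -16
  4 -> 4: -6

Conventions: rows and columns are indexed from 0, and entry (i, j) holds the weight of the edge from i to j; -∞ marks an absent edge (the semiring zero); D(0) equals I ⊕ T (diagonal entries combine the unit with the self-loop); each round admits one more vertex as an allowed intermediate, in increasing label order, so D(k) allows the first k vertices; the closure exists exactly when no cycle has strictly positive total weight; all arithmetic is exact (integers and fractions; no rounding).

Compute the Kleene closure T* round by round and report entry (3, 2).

D(0):
  [0, -∞, -∞, -∞, -∞]
  [-10, 0, -4, -∞, -∞]
  [-7, -4, 0, -∞, 6]
  [-∞, -9, 2, 0, 3]
  [3, -∞, -16, -∞, 0]
D(1):
  [0, -∞, -∞, -∞, -∞]
  [-10, 0, -4, -∞, -∞]
  [-7, -4, 0, -∞, 6]
  [-∞, -9, 2, 0, 3]
  [3, -∞, -16, -∞, 0]
D(2):
  [0, -∞, -∞, -∞, -∞]
  [-10, 0, -4, -∞, -∞]
  [-7, -4, 0, -∞, 6]
  [-19, -9, 2, 0, 3]
  [3, -∞, -16, -∞, 0]
D(3):
  [0, -∞, -∞, -∞, -∞]
  [-10, 0, -4, -∞, 2]
  [-7, -4, 0, -∞, 6]
  [-5, -2, 2, 0, 8]
  [3, -20, -16, -∞, 0]
D(4):
  [0, -∞, -∞, -∞, -∞]
  [-10, 0, -4, -∞, 2]
  [-7, -4, 0, -∞, 6]
  [-5, -2, 2, 0, 8]
  [3, -20, -16, -∞, 0]
D(5):
  [0, -∞, -∞, -∞, -∞]
  [5, 0, -4, -∞, 2]
  [9, -4, 0, -∞, 6]
  [11, -2, 2, 0, 8]
  [3, -20, -16, -∞, 0]
Answer: T*[3][2] = 2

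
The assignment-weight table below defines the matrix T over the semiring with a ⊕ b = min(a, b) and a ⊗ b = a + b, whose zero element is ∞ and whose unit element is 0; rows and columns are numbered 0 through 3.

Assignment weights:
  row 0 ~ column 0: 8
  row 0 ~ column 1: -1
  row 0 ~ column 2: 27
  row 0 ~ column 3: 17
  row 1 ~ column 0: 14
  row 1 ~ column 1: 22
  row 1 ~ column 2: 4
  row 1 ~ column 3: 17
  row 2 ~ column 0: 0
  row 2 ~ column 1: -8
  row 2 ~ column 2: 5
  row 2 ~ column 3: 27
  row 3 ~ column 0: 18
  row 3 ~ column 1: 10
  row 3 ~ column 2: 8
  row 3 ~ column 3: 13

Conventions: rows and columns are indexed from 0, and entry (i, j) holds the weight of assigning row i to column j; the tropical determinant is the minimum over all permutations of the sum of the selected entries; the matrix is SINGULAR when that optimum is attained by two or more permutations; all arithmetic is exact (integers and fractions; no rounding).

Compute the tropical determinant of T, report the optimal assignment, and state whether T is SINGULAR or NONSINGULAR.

σ = (0, 1, 2, 3): 8 + 22 + 5 + 13 = 48
σ = (0, 1, 3, 2): 8 + 22 + 27 + 8 = 65
σ = (0, 2, 1, 3): 8 + 4 + (-8) + 13 = 17
σ = (0, 2, 3, 1): 8 + 4 + 27 + 10 = 49
σ = (0, 3, 1, 2): 8 + 17 + (-8) + 8 = 25
σ = (0, 3, 2, 1): 8 + 17 + 5 + 10 = 40
σ = (1, 0, 2, 3): (-1) + 14 + 5 + 13 = 31
σ = (1, 0, 3, 2): (-1) + 14 + 27 + 8 = 48
σ = (1, 2, 0, 3): (-1) + 4 + 0 + 13 = 16
σ = (1, 2, 3, 0): (-1) + 4 + 27 + 18 = 48
σ = (1, 3, 0, 2): (-1) + 17 + 0 + 8 = 24
σ = (1, 3, 2, 0): (-1) + 17 + 5 + 18 = 39
σ = (2, 0, 1, 3): 27 + 14 + (-8) + 13 = 46
σ = (2, 0, 3, 1): 27 + 14 + 27 + 10 = 78
σ = (2, 1, 0, 3): 27 + 22 + 0 + 13 = 62
σ = (2, 1, 3, 0): 27 + 22 + 27 + 18 = 94
σ = (2, 3, 0, 1): 27 + 17 + 0 + 10 = 54
σ = (2, 3, 1, 0): 27 + 17 + (-8) + 18 = 54
σ = (3, 0, 1, 2): 17 + 14 + (-8) + 8 = 31
σ = (3, 0, 2, 1): 17 + 14 + 5 + 10 = 46
σ = (3, 1, 0, 2): 17 + 22 + 0 + 8 = 47
σ = (3, 1, 2, 0): 17 + 22 + 5 + 18 = 62
σ = (3, 2, 0, 1): 17 + 4 + 0 + 10 = 31
σ = (3, 2, 1, 0): 17 + 4 + (-8) + 18 = 31
Optimal value attained by: σ = (1, 2, 0, 3).
Answer: det⊕(T) = 16; verdict: NONSINGULAR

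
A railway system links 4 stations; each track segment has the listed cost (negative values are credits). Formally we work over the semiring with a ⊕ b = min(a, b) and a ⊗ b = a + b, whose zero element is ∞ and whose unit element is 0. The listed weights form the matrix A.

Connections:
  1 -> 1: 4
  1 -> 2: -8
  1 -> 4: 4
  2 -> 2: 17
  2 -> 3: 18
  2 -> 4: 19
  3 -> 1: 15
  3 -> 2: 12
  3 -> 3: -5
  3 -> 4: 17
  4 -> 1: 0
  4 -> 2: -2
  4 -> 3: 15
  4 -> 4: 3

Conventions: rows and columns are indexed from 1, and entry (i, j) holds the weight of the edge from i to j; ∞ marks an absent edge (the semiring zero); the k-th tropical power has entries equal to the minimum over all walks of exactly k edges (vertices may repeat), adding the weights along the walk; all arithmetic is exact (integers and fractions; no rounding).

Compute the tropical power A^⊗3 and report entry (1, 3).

A^⊗2:
  [4, -4, 10, 7]
  [19, 17, 13, 22]
  [10, 7, -10, 12]
  [3, -8, 10, 4]
A^⊗3:
  [7, -4, 5, 8]
  [22, 11, 8, 23]
  [5, 2, -15, 7]
  [4, -5, 5, 7]
Key observation: the optimum is the walk 1->2->3->3, with weight (-8) + 18 + (-5) = 5.
Optimal value attained by: walk 1->2->3->3.
Answer: (A^⊗3)[1][3] = 5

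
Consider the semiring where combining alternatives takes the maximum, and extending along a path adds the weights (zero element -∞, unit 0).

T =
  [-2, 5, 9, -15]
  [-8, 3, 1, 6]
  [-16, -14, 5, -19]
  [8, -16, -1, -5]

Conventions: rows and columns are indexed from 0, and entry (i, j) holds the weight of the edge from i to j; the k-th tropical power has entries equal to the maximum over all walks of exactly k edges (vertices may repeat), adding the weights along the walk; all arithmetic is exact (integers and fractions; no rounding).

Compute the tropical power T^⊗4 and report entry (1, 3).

T^⊗2:
  [-3, 8, 14, 11]
  [14, 6, 6, 9]
  [-11, -9, 10, -8]
  [6, 13, 17, -7]
T^⊗3:
  [19, 11, 19, 14]
  [17, 19, 23, 12]
  [0, -4, 15, -3]
  [5, 16, 22, 19]
T^⊗4:
  [22, 24, 28, 17]
  [20, 22, 28, 25]
  [5, 5, 20, 2]
  [27, 19, 27, 22]
Key observation: the optimum is the walk 1->3->0->1->3, with weight 6 + 8 + 5 + 6 = 25.
Optimal value attained by: walk 1->3->0->1->3.
Answer: (T^⊗4)[1][3] = 25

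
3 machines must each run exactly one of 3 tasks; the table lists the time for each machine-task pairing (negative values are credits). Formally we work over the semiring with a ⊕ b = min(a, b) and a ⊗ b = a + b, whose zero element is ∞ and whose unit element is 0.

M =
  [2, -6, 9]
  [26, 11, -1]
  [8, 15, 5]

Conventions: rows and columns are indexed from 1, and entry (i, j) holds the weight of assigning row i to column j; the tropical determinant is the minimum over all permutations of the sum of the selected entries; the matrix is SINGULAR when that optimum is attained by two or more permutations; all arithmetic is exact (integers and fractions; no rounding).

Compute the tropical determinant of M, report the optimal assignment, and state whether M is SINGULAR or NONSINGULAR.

σ = (1, 2, 3): 2 + 11 + 5 = 18
σ = (1, 3, 2): 2 + (-1) + 15 = 16
σ = (2, 1, 3): (-6) + 26 + 5 = 25
σ = (2, 3, 1): (-6) + (-1) + 8 = 1
σ = (3, 1, 2): 9 + 26 + 15 = 50
σ = (3, 2, 1): 9 + 11 + 8 = 28
Optimal value attained by: σ = (2, 3, 1).
Answer: det⊕(M) = 1; verdict: NONSINGULAR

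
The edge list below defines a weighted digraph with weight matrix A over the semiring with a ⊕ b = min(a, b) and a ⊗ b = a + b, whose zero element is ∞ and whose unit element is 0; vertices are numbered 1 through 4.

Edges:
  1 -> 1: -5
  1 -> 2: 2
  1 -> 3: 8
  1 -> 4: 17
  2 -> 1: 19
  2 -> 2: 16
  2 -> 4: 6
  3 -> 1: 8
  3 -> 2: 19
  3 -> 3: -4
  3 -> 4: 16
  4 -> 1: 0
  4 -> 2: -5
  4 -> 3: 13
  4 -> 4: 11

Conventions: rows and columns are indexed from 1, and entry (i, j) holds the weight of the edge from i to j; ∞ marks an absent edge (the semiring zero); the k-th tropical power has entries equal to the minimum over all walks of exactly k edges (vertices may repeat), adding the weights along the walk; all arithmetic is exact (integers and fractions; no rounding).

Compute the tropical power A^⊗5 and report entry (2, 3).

A^⊗2:
  [-10, -3, 3, 8]
  [6, 1, 19, 17]
  [3, 10, -8, 12]
  [-5, 2, 8, 1]
A^⊗3:
  [-15, -8, -2, 3]
  [1, 8, 14, 7]
  [-2, 5, -12, 8]
  [-10, -4, 3, 8]
A^⊗4:
  [-20, -13, -7, -2]
  [-4, 2, 9, 14]
  [-7, 0, -16, 4]
  [-15, -8, -2, 2]
A^⊗5:
  [-25, -18, -12, -7]
  [-9, -2, 4, 8]
  [-12, -5, -20, 0]
  [-20, -13, -7, -2]
Key observation: the optimum is the walk 2->4->1->1->1->3, with weight 6 + 0 + (-5) + (-5) + 8 = 4.
Optimal value attained by: walk 2->4->1->1->1->3.
Answer: (A^⊗5)[2][3] = 4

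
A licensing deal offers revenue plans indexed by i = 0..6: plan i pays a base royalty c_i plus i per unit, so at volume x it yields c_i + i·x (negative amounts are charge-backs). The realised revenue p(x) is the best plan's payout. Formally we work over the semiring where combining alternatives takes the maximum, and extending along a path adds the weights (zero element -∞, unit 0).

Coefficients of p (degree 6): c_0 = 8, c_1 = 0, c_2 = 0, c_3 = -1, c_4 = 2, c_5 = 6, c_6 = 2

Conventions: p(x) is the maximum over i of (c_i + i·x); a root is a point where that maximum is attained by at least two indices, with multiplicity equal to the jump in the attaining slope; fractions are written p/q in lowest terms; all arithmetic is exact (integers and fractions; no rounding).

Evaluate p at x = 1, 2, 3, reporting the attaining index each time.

p(1) = max(8+0·1=8, 0+1·1=1, 0+2·1=2, -1+3·1=2, 2+4·1=6, 6+5·1=11, 2+6·1=8) = 11 (attained by i=5)
p(2) = max(8+0·2=8, 0+1·2=2, 0+2·2=4, -1+3·2=5, 2+4·2=10, 6+5·2=16, 2+6·2=14) = 16 (attained by i=5)
p(3) = max(8+0·3=8, 0+1·3=3, 0+2·3=6, -1+3·3=8, 2+4·3=14, 6+5·3=21, 2+6·3=20) = 21 (attained by i=5)
Answer: p(1) = 11; p(2) = 16; p(3) = 21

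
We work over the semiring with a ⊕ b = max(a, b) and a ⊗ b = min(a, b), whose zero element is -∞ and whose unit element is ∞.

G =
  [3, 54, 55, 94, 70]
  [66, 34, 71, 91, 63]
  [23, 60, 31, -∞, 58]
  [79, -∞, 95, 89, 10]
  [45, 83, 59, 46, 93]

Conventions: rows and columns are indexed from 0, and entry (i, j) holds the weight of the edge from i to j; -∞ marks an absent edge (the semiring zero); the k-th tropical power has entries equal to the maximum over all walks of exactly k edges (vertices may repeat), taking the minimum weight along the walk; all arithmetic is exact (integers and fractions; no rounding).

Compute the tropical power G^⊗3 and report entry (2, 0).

G^⊗2:
  [79, 70, 94, 89, 70]
  [79, 63, 91, 89, 66]
  [60, 58, 60, 60, 60]
  [79, 60, 89, 89, 70]
  [66, 83, 71, 83, 93]
G^⊗3:
  [79, 70, 89, 89, 70]
  [79, 66, 89, 89, 70]
  [60, 60, 60, 60, 60]
  [79, 70, 89, 89, 70]
  [79, 83, 83, 83, 93]
Key observation: the optimum is the walk 2->1->3->0, with weight 60 min 91 min 79 = 60.
Optimal value attained by: walk 2->1->3->0.
Answer: (G^⊗3)[2][0] = 60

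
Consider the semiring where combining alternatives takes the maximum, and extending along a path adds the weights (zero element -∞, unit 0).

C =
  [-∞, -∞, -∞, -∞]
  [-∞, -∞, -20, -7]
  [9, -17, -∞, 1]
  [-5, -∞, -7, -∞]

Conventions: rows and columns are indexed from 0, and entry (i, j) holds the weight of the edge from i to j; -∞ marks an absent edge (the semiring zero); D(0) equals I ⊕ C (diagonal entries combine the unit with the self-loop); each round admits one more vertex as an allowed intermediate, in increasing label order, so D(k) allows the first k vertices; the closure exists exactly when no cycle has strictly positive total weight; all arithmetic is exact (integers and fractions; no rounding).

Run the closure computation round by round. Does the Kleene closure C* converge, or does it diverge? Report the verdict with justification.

D(0):
  [0, -∞, -∞, -∞]
  [-∞, 0, -20, -7]
  [9, -17, 0, 1]
  [-5, -∞, -7, 0]
D(1):
  [0, -∞, -∞, -∞]
  [-∞, 0, -20, -7]
  [9, -17, 0, 1]
  [-5, -∞, -7, 0]
D(2):
  [0, -∞, -∞, -∞]
  [-∞, 0, -20, -7]
  [9, -17, 0, 1]
  [-5, -∞, -7, 0]
D(3):
  [0, -∞, -∞, -∞]
  [-11, 0, -20, -7]
  [9, -17, 0, 1]
  [2, -24, -7, 0]
D(4):
  [0, -∞, -∞, -∞]
  [-5, 0, -14, -7]
  [9, -17, 0, 1]
  [2, -24, -7, 0]
Key observation: every diagonal entry stays at the unit through all rounds, so no improving cycle exists.
Answer: CONVERGES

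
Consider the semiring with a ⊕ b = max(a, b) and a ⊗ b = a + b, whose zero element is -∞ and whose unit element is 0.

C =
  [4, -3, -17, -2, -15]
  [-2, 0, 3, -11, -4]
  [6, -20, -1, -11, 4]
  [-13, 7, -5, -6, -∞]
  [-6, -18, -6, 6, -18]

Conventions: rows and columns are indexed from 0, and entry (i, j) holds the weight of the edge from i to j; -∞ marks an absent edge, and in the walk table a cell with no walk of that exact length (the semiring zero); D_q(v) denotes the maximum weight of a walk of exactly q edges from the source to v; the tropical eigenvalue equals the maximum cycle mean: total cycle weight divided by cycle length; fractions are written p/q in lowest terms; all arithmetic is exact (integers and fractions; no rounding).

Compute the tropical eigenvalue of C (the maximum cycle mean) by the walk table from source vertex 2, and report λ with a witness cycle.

q=0: [-∞, -∞, 0, -∞, -∞]
q=1: [6, -20, -1, -11, 4]
q=2: [10, 3, -2, 10, 3]
q=3: [14, 17, 6, 9, 2]
q=4: [18, 17, 20, 12, 13]
q=5: [26, 19, 20, 19, 24]
Optimal cycle mean attained by: cycle 1->2->4->3->1, total 3 + 4 + 6 + 7, length 4.
Answer: λ = 5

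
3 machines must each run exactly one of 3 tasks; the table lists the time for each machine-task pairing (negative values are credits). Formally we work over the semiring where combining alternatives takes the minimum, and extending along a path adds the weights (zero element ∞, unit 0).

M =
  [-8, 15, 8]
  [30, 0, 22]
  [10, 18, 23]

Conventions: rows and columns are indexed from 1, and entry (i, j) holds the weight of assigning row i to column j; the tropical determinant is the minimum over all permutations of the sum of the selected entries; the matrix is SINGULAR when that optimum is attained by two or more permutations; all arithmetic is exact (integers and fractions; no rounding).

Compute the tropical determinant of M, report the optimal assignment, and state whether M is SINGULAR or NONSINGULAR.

σ = (1, 2, 3): (-8) + 0 + 23 = 15
σ = (1, 3, 2): (-8) + 22 + 18 = 32
σ = (2, 1, 3): 15 + 30 + 23 = 68
σ = (2, 3, 1): 15 + 22 + 10 = 47
σ = (3, 1, 2): 8 + 30 + 18 = 56
σ = (3, 2, 1): 8 + 0 + 10 = 18
Optimal value attained by: σ = (1, 2, 3).
Answer: det⊕(M) = 15; verdict: NONSINGULAR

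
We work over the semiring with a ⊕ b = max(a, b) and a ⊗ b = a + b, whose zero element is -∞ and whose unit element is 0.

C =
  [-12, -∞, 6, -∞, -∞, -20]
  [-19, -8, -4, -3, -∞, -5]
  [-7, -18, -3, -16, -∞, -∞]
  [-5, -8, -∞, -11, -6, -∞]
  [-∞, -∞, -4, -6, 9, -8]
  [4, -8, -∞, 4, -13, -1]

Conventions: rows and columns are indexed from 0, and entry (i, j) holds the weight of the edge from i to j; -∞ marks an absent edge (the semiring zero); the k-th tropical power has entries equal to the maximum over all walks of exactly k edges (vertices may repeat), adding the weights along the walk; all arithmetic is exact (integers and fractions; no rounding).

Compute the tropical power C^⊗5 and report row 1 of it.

C^⊗2:
  [-1, -12, 3, -10, -33, -21]
  [-1, -11, -7, -1, -9, -6]
  [-10, -21, -1, -19, -22, -23]
  [-16, -16, 1, -11, 3, -13]
  [-4, -14, 5, 3, 18, 1]
  [3, -4, 10, 3, -2, -2]
C^⊗3:
  [-4, -15, 5, -13, -16, -17]
  [-2, -9, 5, -2, 0, -7]
  [-8, -19, -4, -17, -13, -24]
  [-6, -17, -1, -3, 12, -5]
  [5, -5, 14, 12, 27, 10]
  [3, -5, 9, 2, 7, -3]
C^⊗4:
  [-2, -13, 2, -11, -7, -18]
  [-2, -10, 4, -3, 9, -8]
  [-11, -22, -2, -19, -4, -21]
  [-1, -11, 8, 6, 21, 4]
  [14, 4, 23, 21, 36, 19]
  [2, -6, 9, 1, 16, -1]
C^⊗5:
  [-5, -16, 4, -13, 2, -15]
  [-3, -11, 5, 3, 18, 1]
  [-9, -20, -5, -10, 5, -12]
  [8, -2, 17, 15, 30, 13]
  [23, 13, 32, 30, 45, 28]
  [3, -7, 12, 10, 25, 8]
Answer: row 1 of C^⊗5 = [-3, -11, 5, 3, 18, 1]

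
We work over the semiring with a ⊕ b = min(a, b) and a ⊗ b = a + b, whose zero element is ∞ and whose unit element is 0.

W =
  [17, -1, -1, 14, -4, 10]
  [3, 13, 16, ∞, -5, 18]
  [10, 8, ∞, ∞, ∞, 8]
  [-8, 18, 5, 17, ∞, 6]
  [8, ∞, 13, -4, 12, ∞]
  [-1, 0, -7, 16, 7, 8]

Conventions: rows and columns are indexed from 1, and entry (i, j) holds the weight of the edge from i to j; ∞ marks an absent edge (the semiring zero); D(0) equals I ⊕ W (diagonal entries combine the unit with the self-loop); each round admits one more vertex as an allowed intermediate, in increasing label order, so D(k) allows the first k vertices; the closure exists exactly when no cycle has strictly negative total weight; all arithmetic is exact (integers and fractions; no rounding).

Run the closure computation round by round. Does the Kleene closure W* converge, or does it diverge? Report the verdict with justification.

D(0):
  [0, -1, -1, 14, -4, 10]
  [3, 0, 16, ∞, -5, 18]
  [10, 8, 0, ∞, ∞, 8]
  [-8, 18, 5, 0, ∞, 6]
  [8, ∞, 13, -4, 0, ∞]
  [-1, 0, -7, 16, 7, 0]
D(1):
  [0, -1, -1, 14, -4, 10]
  [3, 0, 2, 17, -5, 13]
  [10, 8, 0, 24, 6, 8]
  [-8, -9, -9, 0, -12, 2]
  [8, 7, 7, -4, 0, 18]
  [-1, -2, -7, 13, -5, 0]
D(2):
  [0, -1, -1, 14, -6, 10]
  [3, 0, 2, 17, -5, 13]
  [10, 8, 0, 24, 3, 8]
  [-8, -9, -9, 0, -14, 2]
  [8, 7, 7, -4, 0, 18]
  [-1, -2, -7, 13, -7, 0]
D(3):
  [0, -1, -1, 14, -6, 7]
  [3, 0, 2, 17, -5, 10]
  [10, 8, 0, 24, 3, 8]
  [-8, -9, -9, 0, -14, -1]
  [8, 7, 7, -4, 0, 15]
  [-1, -2, -7, 13, -7, 0]
Detection: at round 4, diagonal entry (5, 5) turns strictly negative.
Key observation: the cycle 5->4->1->2->5 has total weight (-4) + (-8) + (-1) + (-5), which is strictly negative.
Answer: DIVERGES — negative cycle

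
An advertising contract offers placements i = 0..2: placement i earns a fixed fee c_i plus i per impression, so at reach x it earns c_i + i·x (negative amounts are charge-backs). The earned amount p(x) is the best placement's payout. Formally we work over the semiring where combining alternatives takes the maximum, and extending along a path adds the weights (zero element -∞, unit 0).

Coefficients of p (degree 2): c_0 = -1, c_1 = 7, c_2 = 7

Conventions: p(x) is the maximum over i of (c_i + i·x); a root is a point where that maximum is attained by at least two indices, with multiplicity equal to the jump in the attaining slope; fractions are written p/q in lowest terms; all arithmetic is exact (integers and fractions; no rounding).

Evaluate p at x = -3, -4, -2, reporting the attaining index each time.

p(-3) = max(-1+0·(-3)=-1, 7+1·(-3)=4, 7+2·(-3)=1) = 4 (attained by i=1)
p(-4) = max(-1+0·(-4)=-1, 7+1·(-4)=3, 7+2·(-4)=-1) = 3 (attained by i=1)
p(-2) = max(-1+0·(-2)=-1, 7+1·(-2)=5, 7+2·(-2)=3) = 5 (attained by i=1)
Answer: p(-3) = 4; p(-4) = 3; p(-2) = 5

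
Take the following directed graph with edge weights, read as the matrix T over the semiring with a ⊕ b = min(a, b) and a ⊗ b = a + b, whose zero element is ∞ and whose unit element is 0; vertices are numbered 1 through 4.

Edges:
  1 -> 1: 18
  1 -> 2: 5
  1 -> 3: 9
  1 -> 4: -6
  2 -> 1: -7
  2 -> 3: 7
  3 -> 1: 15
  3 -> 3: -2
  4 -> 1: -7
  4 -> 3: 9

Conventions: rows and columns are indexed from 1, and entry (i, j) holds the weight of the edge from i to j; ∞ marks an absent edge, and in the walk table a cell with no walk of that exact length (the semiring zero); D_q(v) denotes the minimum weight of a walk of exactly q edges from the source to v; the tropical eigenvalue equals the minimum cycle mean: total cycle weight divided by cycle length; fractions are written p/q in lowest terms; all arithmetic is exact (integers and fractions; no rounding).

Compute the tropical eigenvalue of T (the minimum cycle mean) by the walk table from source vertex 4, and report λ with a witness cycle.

q=0: [∞, ∞, ∞, 0]
q=1: [-7, ∞, 9, ∞]
q=2: [11, -2, 2, -13]
q=3: [-20, 16, -4, 5]
q=4: [-2, -15, -11, -26]
Optimal cycle mean attained by: cycle 1->4->1, total (-6) + (-7), length 2.
Answer: λ = -13/2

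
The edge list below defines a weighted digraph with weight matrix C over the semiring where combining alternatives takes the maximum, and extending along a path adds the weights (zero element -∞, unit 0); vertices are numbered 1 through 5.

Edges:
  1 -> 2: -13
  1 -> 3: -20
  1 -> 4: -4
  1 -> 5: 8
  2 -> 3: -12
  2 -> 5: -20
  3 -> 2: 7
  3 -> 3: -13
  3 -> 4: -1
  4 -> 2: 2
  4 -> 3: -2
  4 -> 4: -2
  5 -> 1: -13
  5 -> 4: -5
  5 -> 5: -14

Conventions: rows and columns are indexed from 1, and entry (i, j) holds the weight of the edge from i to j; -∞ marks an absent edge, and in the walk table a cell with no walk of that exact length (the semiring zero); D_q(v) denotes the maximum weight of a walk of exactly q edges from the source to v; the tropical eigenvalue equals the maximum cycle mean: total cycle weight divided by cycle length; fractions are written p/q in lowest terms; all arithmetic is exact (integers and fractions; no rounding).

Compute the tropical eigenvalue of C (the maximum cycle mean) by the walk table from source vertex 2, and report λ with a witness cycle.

q=0: [-∞, 0, -∞, -∞, -∞]
q=1: [-∞, -∞, -12, -∞, -20]
q=2: [-33, -5, -25, -13, -34]
q=3: [-47, -11, -15, -15, -25]
q=4: [-38, -8, -17, -16, -31]
q=5: [-44, -10, -18, -18, -28]
Optimal cycle mean attained by: cycle 3->4->3, total (-1) + (-2), length 2.
Answer: λ = -3/2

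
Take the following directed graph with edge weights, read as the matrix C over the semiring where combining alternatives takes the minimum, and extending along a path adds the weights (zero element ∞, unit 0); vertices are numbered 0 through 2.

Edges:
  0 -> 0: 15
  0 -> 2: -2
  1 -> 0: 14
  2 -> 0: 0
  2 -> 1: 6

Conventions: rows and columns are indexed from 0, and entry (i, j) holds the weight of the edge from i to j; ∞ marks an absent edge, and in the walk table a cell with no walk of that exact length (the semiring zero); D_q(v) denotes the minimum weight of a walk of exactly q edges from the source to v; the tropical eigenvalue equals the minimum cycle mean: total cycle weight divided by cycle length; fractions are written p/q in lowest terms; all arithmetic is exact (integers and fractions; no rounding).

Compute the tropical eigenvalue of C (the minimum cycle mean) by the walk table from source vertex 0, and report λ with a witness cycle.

q=0: [0, ∞, ∞]
q=1: [15, ∞, -2]
q=2: [-2, 4, 13]
q=3: [13, 19, -4]
Optimal cycle mean attained by: cycle 0->2->0, total (-2) + 0, length 2.
Answer: λ = -1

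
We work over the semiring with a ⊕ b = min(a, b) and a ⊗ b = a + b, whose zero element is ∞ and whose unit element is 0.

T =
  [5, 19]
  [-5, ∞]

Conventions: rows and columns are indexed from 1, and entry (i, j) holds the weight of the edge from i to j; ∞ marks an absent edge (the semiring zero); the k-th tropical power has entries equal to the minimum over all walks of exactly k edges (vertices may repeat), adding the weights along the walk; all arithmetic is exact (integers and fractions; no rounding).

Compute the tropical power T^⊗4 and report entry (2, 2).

T^⊗2:
  [10, 24]
  [0, 14]
T^⊗3:
  [15, 29]
  [5, 19]
T^⊗4:
  [20, 34]
  [10, 24]
Key observation: the optimum is the walk 2->1->1->1->2, with weight (-5) + 5 + 5 + 19 = 24.
Optimal value attained by: walk 2->1->1->1->2.
Answer: (T^⊗4)[2][2] = 24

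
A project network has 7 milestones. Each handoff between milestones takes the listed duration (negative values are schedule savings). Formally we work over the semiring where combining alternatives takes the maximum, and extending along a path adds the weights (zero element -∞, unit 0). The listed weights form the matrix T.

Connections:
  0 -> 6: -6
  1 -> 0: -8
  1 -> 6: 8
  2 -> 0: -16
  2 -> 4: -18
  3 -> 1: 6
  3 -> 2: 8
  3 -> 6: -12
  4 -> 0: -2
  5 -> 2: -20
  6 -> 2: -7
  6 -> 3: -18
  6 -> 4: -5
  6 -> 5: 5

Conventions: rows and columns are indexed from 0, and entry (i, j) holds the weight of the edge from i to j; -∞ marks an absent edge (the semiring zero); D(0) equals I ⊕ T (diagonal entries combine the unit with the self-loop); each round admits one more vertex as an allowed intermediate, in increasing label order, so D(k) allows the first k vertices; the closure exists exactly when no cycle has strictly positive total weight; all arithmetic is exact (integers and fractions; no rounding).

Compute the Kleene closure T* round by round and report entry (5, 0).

D(0):
  [0, -∞, -∞, -∞, -∞, -∞, -6]
  [-8, 0, -∞, -∞, -∞, -∞, 8]
  [-16, -∞, 0, -∞, -18, -∞, -∞]
  [-∞, 6, 8, 0, -∞, -∞, -12]
  [-2, -∞, -∞, -∞, 0, -∞, -∞]
  [-∞, -∞, -20, -∞, -∞, 0, -∞]
  [-∞, -∞, -7, -18, -5, 5, 0]
D(1):
  [0, -∞, -∞, -∞, -∞, -∞, -6]
  [-8, 0, -∞, -∞, -∞, -∞, 8]
  [-16, -∞, 0, -∞, -18, -∞, -22]
  [-∞, 6, 8, 0, -∞, -∞, -12]
  [-2, -∞, -∞, -∞, 0, -∞, -8]
  [-∞, -∞, -20, -∞, -∞, 0, -∞]
  [-∞, -∞, -7, -18, -5, 5, 0]
D(2):
  [0, -∞, -∞, -∞, -∞, -∞, -6]
  [-8, 0, -∞, -∞, -∞, -∞, 8]
  [-16, -∞, 0, -∞, -18, -∞, -22]
  [-2, 6, 8, 0, -∞, -∞, 14]
  [-2, -∞, -∞, -∞, 0, -∞, -8]
  [-∞, -∞, -20, -∞, -∞, 0, -∞]
  [-∞, -∞, -7, -18, -5, 5, 0]
D(3):
  [0, -∞, -∞, -∞, -∞, -∞, -6]
  [-8, 0, -∞, -∞, -∞, -∞, 8]
  [-16, -∞, 0, -∞, -18, -∞, -22]
  [-2, 6, 8, 0, -10, -∞, 14]
  [-2, -∞, -∞, -∞, 0, -∞, -8]
  [-36, -∞, -20, -∞, -38, 0, -42]
  [-23, -∞, -7, -18, -5, 5, 0]
D(4):
  [0, -∞, -∞, -∞, -∞, -∞, -6]
  [-8, 0, -∞, -∞, -∞, -∞, 8]
  [-16, -∞, 0, -∞, -18, -∞, -22]
  [-2, 6, 8, 0, -10, -∞, 14]
  [-2, -∞, -∞, -∞, 0, -∞, -8]
  [-36, -∞, -20, -∞, -38, 0, -42]
  [-20, -12, -7, -18, -5, 5, 0]
D(5):
  [0, -∞, -∞, -∞, -∞, -∞, -6]
  [-8, 0, -∞, -∞, -∞, -∞, 8]
  [-16, -∞, 0, -∞, -18, -∞, -22]
  [-2, 6, 8, 0, -10, -∞, 14]
  [-2, -∞, -∞, -∞, 0, -∞, -8]
  [-36, -∞, -20, -∞, -38, 0, -42]
  [-7, -12, -7, -18, -5, 5, 0]
D(6):
  [0, -∞, -∞, -∞, -∞, -∞, -6]
  [-8, 0, -∞, -∞, -∞, -∞, 8]
  [-16, -∞, 0, -∞, -18, -∞, -22]
  [-2, 6, 8, 0, -10, -∞, 14]
  [-2, -∞, -∞, -∞, 0, -∞, -8]
  [-36, -∞, -20, -∞, -38, 0, -42]
  [-7, -12, -7, -18, -5, 5, 0]
D(7):
  [0, -18, -13, -24, -11, -1, -6]
  [1, 0, 1, -10, 3, 13, 8]
  [-16, -34, 0, -40, -18, -17, -22]
  [7, 6, 8, 0, 9, 19, 14]
  [-2, -20, -15, -26, 0, -3, -8]
  [-36, -54, -20, -60, -38, 0, -42]
  [-7, -12, -7, -18, -5, 5, 0]
Answer: T*[5][0] = -36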